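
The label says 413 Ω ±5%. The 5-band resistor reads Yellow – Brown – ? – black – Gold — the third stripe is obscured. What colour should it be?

413 Ω = 413 × 10^0.
The third band gives digit 3 of the significand, and 3 is orange.

orange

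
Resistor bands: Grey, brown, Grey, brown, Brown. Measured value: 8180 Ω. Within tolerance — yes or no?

Grey → 8 (first significant figure)
Brown → 1 (second significant figure)
Grey → 8 (third significant figure)
Brown → ×10 multiplier
Brown → ±1% tolerance
818 × 10 = 8180 Ω
Allowed range: 8098.2 Ω to 8261.8 Ω.
8180 Ω lies inside that range.

yes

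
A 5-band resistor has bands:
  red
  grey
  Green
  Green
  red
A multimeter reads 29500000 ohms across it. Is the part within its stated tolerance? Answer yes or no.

Red → 2 (first significant figure)
Grey → 8 (second significant figure)
Green → 5 (third significant figure)
Green → ×10^5 multiplier
Red → ±2% tolerance
285 × 100000 = 28500000 Ω
Allowed range: 27930000 Ω to 29070000 Ω.
29500000 ohms lies outside that range.

no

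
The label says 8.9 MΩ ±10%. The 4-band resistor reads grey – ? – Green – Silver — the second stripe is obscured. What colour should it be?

white

8900000 Ω = 89 × 10^5.
The second band gives digit 9 of the significand, and 9 is white.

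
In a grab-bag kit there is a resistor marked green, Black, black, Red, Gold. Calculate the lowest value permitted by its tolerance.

Green → 5 (first significant figure)
Black → 0 (second significant figure)
Black → 0 (third significant figure)
Red → ×10^2 multiplier
Gold → ±5% tolerance
500 × 100 = 50000 Ω
Lowest = 50000 × (1 − 5/100) = 47500 Ω.

47500 Ω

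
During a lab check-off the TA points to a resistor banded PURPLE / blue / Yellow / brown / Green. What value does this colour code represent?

Violet → 7 (first significant figure)
Blue → 6 (second significant figure)
Yellow → 4 (third significant figure)
Brown → ×10 multiplier
764 × 10 = 7640 Ω

7640 Ω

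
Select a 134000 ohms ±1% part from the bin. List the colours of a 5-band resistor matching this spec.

brown, orange, yellow, orange, brown

134000 Ω = 134 × 10^3.
1 → brown
3 → orange
4 → yellow
Multiplier 10^3 → orange.
±1% tolerance → brown.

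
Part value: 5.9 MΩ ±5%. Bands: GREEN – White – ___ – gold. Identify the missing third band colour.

green

5900000 Ω = 59 × 10^5.
The third band is the multiplier, 10^5, which is green.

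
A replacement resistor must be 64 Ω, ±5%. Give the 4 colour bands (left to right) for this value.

64 Ω = 64 × 10^0.
6 → blue
4 → yellow
Multiplier 10^0 → black.
±5% tolerance → gold.

blue, yellow, black, gold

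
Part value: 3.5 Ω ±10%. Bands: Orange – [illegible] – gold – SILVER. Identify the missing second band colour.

3.5 Ω = 35 × 10^-1.
The second band gives digit 5 of the significand, and 5 is green.

green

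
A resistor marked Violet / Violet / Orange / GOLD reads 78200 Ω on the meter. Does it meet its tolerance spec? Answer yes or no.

Violet → 7 (first significant figure)
Violet → 7 (second significant figure)
Orange → ×10^3 multiplier
Gold → ±5% tolerance
77 × 1000 = 77000 Ω
Allowed range: 73150 Ω to 80850 Ω.
78200 Ω lies inside that range.

yes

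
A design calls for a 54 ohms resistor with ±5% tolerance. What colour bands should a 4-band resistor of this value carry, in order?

green, yellow, black, gold

54 Ω = 54 × 10^0.
5 → green
4 → yellow
Multiplier 10^0 → black.
±5% tolerance → gold.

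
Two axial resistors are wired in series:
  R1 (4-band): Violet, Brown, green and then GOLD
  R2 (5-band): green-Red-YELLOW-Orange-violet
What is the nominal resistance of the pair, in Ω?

R1: violet, brown → 71; green ×10^5 → 7100000 Ω.
R2: green, red, yellow → 524; orange ×10^3 → 524000 Ω.
Series: 7100000 + 524000 = 7624000 Ω.

7624000 Ω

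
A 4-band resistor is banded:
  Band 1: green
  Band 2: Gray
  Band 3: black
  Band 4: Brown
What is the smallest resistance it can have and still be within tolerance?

Green → 5 (first significant figure)
Grey → 8 (second significant figure)
Black → ×1 multiplier
Brown → ±1% tolerance
58 × 1 = 58 Ω
Smallest = 58 × (1 − 1/100) = 57.42 Ω.

57.42 Ω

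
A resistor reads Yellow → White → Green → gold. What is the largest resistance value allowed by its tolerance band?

5145000 Ω

Yellow → 4 (first significant figure)
White → 9 (second significant figure)
Green → ×10^5 multiplier
Gold → ±5% tolerance
49 × 100000 = 4900000 Ω
Largest = 4900000 × (1 + 5/100) = 5145000 Ω.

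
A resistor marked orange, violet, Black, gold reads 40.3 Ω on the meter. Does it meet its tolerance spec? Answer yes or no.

Orange → 3 (first significant figure)
Violet → 7 (second significant figure)
Black → ×1 multiplier
Gold → ±5% tolerance
37 × 1 = 37 Ω
Allowed range: 35.15 Ω to 38.85 Ω.
40.3 Ω lies outside that range.

no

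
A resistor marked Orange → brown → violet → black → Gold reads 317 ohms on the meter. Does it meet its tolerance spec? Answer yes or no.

yes

Orange → 3 (first significant figure)
Brown → 1 (second significant figure)
Violet → 7 (third significant figure)
Black → ×1 multiplier
Gold → ±5% tolerance
317 × 1 = 317 Ω
Allowed range: 301.15 Ω to 332.85 Ω.
317 ohms lies inside that range.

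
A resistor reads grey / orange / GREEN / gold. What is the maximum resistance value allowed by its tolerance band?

Grey → 8 (first significant figure)
Orange → 3 (second significant figure)
Green → ×10^5 multiplier
Gold → ±5% tolerance
83 × 100000 = 8300000 Ω
Maximum = 8300000 × (1 + 5/100) = 8715000 Ω.

8715000 Ω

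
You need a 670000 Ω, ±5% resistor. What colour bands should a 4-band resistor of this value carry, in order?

670000 Ω = 67 × 10^4.
6 → blue
7 → violet
Multiplier 10^4 → yellow.
±5% tolerance → gold.

blue, violet, yellow, gold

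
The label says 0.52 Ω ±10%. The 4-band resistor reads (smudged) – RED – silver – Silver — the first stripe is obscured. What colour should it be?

0.52 Ω = 52 × 10^-2.
The first band gives digit 5 of the significand, and 5 is green.

green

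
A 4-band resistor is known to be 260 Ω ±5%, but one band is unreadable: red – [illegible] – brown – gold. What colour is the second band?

260 Ω = 26 × 10^1.
The second band gives digit 6 of the significand, and 6 is blue.

blue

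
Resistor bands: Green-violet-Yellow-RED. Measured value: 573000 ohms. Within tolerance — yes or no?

yes

Green → 5 (first significant figure)
Violet → 7 (second significant figure)
Yellow → ×10^4 multiplier
Red → ±2% tolerance
57 × 10000 = 570000 Ω
Allowed range: 558600 Ω to 581400 Ω.
573000 ohms lies inside that range.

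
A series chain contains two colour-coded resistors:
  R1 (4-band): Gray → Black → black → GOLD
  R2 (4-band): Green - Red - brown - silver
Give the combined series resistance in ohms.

600 Ω

R1: grey, black → 80; black ×1 → 80 Ω.
R2: green, red → 52; brown ×10 → 520 Ω.
Series: 80 + 520 = 600 Ω.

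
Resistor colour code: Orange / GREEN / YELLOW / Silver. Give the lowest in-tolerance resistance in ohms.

315000 Ω

Orange → 3 (first significant figure)
Green → 5 (second significant figure)
Yellow → ×10^4 multiplier
Silver → ±10% tolerance
35 × 10000 = 350000 Ω
Lowest = 350000 × (1 − 10/100) = 315000 Ω.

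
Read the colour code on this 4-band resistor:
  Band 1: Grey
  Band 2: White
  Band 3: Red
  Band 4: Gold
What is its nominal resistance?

8900 Ω

Grey → 8 (first significant figure)
White → 9 (second significant figure)
Red → ×10^2 multiplier
89 × 100 = 8900 Ω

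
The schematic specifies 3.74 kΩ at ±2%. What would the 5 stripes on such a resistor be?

3740 Ω = 374 × 10^1.
3 → orange
7 → violet
4 → yellow
Multiplier 10^1 → brown.
±2% tolerance → red.

orange, violet, yellow, brown, red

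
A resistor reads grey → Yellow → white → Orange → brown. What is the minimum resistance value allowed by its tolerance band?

840510 Ω

Grey → 8 (first significant figure)
Yellow → 4 (second significant figure)
White → 9 (third significant figure)
Orange → ×10^3 multiplier
Brown → ±1% tolerance
849 × 1000 = 849000 Ω
Minimum = 849000 × (1 − 1/100) = 840510 Ω.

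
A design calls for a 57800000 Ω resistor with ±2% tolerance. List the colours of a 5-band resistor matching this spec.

57800000 Ω = 578 × 10^5.
5 → green
7 → violet
8 → grey
Multiplier 10^5 → green.
±2% tolerance → red.

green, violet, grey, green, red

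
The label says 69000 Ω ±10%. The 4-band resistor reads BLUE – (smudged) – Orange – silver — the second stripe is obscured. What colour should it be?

white

69000 Ω = 69 × 10^3.
The second band gives digit 9 of the significand, and 9 is white.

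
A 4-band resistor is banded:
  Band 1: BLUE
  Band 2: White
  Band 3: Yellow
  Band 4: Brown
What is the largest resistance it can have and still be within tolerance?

696900 Ω

Blue → 6 (first significant figure)
White → 9 (second significant figure)
Yellow → ×10^4 multiplier
Brown → ±1% tolerance
69 × 10000 = 690000 Ω
Largest = 690000 × (1 + 1/100) = 696900 Ω.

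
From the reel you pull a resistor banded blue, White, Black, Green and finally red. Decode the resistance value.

69000000 Ω

Blue → 6 (first significant figure)
White → 9 (second significant figure)
Black → 0 (third significant figure)
Green → ×10^5 multiplier
690 × 100000 = 69000000 Ω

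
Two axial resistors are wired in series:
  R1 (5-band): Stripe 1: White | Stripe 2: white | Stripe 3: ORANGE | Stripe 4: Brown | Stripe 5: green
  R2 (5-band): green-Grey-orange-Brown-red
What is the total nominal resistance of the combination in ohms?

R1: white, white, orange → 993; brown ×10 → 9930 Ω.
R2: green, grey, orange → 583; brown ×10 → 5830 Ω.
Series: 9930 + 5830 = 15760 Ω.

15760 Ω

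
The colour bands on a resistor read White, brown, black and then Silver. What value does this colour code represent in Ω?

91 Ω

White → 9 (first significant figure)
Brown → 1 (second significant figure)
Black → ×1 multiplier
91 × 1 = 91 Ω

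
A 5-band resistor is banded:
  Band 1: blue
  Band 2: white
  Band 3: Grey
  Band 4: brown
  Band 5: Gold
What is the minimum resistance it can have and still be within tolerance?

6631 Ω

Blue → 6 (first significant figure)
White → 9 (second significant figure)
Grey → 8 (third significant figure)
Brown → ×10 multiplier
Gold → ±5% tolerance
698 × 10 = 6980 Ω
Minimum = 6980 × (1 − 5/100) = 6631 Ω.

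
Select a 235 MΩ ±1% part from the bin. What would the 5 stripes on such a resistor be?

235000000 Ω = 235 × 10^6.
2 → red
3 → orange
5 → green
Multiplier 10^6 → blue.
±1% tolerance → brown.

red, orange, green, blue, brown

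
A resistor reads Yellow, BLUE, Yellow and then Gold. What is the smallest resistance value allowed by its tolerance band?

Yellow → 4 (first significant figure)
Blue → 6 (second significant figure)
Yellow → ×10^4 multiplier
Gold → ±5% tolerance
46 × 10000 = 460000 Ω
Smallest = 460000 × (1 − 5/100) = 437000 Ω.

437000 Ω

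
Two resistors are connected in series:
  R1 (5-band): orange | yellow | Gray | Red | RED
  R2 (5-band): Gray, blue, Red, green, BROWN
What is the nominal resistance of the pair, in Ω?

86234800 Ω

R1: orange, yellow, grey → 348; red ×10^2 → 34800 Ω.
R2: grey, blue, red → 862; green ×10^5 → 86200000 Ω.
Series: 34800 + 86200000 = 86234800 Ω.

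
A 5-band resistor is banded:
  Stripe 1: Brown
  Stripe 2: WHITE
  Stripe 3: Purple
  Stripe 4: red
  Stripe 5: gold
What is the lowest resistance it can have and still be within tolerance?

Brown → 1 (first significant figure)
White → 9 (second significant figure)
Violet → 7 (third significant figure)
Red → ×10^2 multiplier
Gold → ±5% tolerance
197 × 100 = 19700 Ω
Lowest = 19700 × (1 − 5/100) = 18715 Ω.

18715 Ω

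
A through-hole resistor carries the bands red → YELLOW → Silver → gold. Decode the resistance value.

0.24 Ω

Red → 2 (first significant figure)
Yellow → 4 (second significant figure)
Silver → ×0.01 multiplier
24 × 0.01 = 0.24 Ω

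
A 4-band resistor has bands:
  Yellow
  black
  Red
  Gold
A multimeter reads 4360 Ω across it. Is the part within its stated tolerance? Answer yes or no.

Yellow → 4 (first significant figure)
Black → 0 (second significant figure)
Red → ×10^2 multiplier
Gold → ±5% tolerance
40 × 100 = 4000 Ω
Allowed range: 3800 Ω to 4200 Ω.
4360 Ω lies outside that range.

no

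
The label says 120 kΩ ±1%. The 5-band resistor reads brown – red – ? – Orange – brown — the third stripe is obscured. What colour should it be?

120000 Ω = 120 × 10^3.
The third band gives digit 0 of the significand, and 0 is black.

black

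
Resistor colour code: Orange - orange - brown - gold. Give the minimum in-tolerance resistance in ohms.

Orange → 3 (first significant figure)
Orange → 3 (second significant figure)
Brown → ×10 multiplier
Gold → ±5% tolerance
33 × 10 = 330 Ω
Minimum = 330 × (1 − 5/100) = 313.5 Ω.

313.5 Ω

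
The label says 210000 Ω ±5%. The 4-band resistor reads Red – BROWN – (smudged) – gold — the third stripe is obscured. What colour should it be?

yellow

210000 Ω = 21 × 10^4.
The third band is the multiplier, 10^4, which is yellow.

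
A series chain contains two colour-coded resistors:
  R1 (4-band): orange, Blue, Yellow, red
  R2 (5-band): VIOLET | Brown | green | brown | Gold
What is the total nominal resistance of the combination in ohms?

R1: orange, blue → 36; yellow ×10^4 → 360000 Ω.
R2: violet, brown, green → 715; brown ×10 → 7150 Ω.
Series: 360000 + 7150 = 367150 Ω.

367150 Ω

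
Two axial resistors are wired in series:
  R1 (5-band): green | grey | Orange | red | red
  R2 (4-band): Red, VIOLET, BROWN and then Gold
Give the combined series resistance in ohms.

58570 Ω

R1: green, grey, orange → 583; red ×10^2 → 58300 Ω.
R2: red, violet → 27; brown ×10 → 270 Ω.
Series: 58300 + 270 = 58570 Ω.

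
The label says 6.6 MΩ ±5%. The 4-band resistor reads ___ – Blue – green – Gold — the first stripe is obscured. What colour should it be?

blue

6600000 Ω = 66 × 10^5.
The first band gives digit 6 of the significand, and 6 is blue.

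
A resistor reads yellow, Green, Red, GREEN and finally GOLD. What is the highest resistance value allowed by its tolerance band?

47460000 Ω

Yellow → 4 (first significant figure)
Green → 5 (second significant figure)
Red → 2 (third significant figure)
Green → ×10^5 multiplier
Gold → ±5% tolerance
452 × 100000 = 45200000 Ω
Highest = 45200000 × (1 + 5/100) = 47460000 Ω.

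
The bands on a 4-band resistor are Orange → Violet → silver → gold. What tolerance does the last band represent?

±5%

The last band, gold, is the tolerance band.
Gold corresponds to ±5%.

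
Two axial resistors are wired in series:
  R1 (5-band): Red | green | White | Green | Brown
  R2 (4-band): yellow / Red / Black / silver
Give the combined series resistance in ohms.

R1: red, green, white → 259; green ×10^5 → 25900000 Ω.
R2: yellow, red → 42; black ×1 → 42 Ω.
Series: 25900000 + 42 = 25900042 Ω.

25900042 Ω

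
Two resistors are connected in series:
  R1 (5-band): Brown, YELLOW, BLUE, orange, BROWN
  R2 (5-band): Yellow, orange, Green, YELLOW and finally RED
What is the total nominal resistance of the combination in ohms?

4496000 Ω

R1: brown, yellow, blue → 146; orange ×10^3 → 146000 Ω.
R2: yellow, orange, green → 435; yellow ×10^4 → 4350000 Ω.
Series: 146000 + 4350000 = 4496000 Ω.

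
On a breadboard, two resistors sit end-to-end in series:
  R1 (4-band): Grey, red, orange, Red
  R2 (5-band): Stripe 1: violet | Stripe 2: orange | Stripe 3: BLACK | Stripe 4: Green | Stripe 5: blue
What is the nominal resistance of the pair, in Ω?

R1: grey, red → 82; orange ×10^3 → 82000 Ω.
R2: violet, orange, black → 730; green ×10^5 → 73000000 Ω.
Series: 82000 + 73000000 = 73082000 Ω.

73082000 Ω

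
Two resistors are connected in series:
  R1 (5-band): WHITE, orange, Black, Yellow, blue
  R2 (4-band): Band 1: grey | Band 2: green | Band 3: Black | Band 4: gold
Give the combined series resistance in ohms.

9300085 Ω

R1: white, orange, black → 930; yellow ×10^4 → 9300000 Ω.
R2: grey, green → 85; black ×1 → 85 Ω.
Series: 9300000 + 85 = 9300085 Ω.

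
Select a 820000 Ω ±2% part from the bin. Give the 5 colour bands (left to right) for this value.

grey, red, black, orange, red

820000 Ω = 820 × 10^3.
8 → grey
2 → red
0 → black
Multiplier 10^3 → orange.
±2% tolerance → red.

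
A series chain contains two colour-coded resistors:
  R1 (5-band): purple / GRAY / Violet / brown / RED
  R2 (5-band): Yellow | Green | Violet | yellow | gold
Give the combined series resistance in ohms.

R1: violet, grey, violet → 787; brown ×10 → 7870 Ω.
R2: yellow, green, violet → 457; yellow ×10^4 → 4570000 Ω.
Series: 7870 + 4570000 = 4577870 Ω.

4577870 Ω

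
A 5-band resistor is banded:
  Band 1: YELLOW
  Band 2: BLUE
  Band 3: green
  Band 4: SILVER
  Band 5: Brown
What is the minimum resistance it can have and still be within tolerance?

Yellow → 4 (first significant figure)
Blue → 6 (second significant figure)
Green → 5 (third significant figure)
Silver → ×0.01 multiplier
Brown → ±1% tolerance
465 × 0.01 = 4.65 Ω
Minimum = 4.65 × (1 − 1/100) = 4.6035 Ω.

4.6035 Ω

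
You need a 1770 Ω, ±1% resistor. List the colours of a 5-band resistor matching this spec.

1770 Ω = 177 × 10^1.
1 → brown
7 → violet
7 → violet
Multiplier 10^1 → brown.
±1% tolerance → brown.

brown, violet, violet, brown, brown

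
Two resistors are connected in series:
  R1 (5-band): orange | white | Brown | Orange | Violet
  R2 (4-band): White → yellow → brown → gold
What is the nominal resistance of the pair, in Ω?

391940 Ω

R1: orange, white, brown → 391; orange ×10^3 → 391000 Ω.
R2: white, yellow → 94; brown ×10 → 940 Ω.
Series: 391000 + 940 = 391940 Ω.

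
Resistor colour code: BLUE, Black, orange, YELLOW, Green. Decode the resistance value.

Blue → 6 (first significant figure)
Black → 0 (second significant figure)
Orange → 3 (third significant figure)
Yellow → ×10^4 multiplier
603 × 10000 = 6030000 Ω

6030000 Ω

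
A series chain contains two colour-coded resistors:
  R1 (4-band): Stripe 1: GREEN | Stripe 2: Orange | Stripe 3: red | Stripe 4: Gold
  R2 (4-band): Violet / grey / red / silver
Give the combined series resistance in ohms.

R1: green, orange → 53; red ×10^2 → 5300 Ω.
R2: violet, grey → 78; red ×10^2 → 7800 Ω.
Series: 5300 + 7800 = 13100 Ω.

13100 Ω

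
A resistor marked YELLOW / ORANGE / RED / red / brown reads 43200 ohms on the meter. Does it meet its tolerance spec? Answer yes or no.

yes

Yellow → 4 (first significant figure)
Orange → 3 (second significant figure)
Red → 2 (third significant figure)
Red → ×10^2 multiplier
Brown → ±1% tolerance
432 × 100 = 43200 Ω
Allowed range: 42768 Ω to 43632 Ω.
43200 ohms lies inside that range.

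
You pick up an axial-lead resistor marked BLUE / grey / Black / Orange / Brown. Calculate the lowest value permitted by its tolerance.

Blue → 6 (first significant figure)
Grey → 8 (second significant figure)
Black → 0 (third significant figure)
Orange → ×10^3 multiplier
Brown → ±1% tolerance
680 × 1000 = 680000 Ω
Lowest = 680000 × (1 − 1/100) = 673200 Ω.

673200 Ω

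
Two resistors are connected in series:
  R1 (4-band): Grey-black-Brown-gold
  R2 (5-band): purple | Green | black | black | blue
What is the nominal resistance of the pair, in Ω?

1550 Ω

R1: grey, black → 80; brown ×10 → 800 Ω.
R2: violet, green, black → 750; black ×1 → 750 Ω.
Series: 800 + 750 = 1550 Ω.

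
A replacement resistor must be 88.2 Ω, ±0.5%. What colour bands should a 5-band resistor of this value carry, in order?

88.2 Ω = 882 × 10^-1.
8 → grey
8 → grey
2 → red
Multiplier 10^-1 → gold.
±0.5% tolerance → green.

grey, grey, red, gold, green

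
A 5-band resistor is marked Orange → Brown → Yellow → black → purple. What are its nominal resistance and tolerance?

Orange → 3 (first significant figure)
Brown → 1 (second significant figure)
Yellow → 4 (third significant figure)
Black → ×1 multiplier
Violet → ±0.1% tolerance
314 × 1 = 314 Ω

314 Ω ±0.1%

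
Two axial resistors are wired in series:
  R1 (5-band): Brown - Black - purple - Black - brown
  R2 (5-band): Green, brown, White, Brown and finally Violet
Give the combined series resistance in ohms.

R1: brown, black, violet → 107; black ×1 → 107 Ω.
R2: green, brown, white → 519; brown ×10 → 5190 Ω.
Series: 107 + 5190 = 5297 Ω.

5297 Ω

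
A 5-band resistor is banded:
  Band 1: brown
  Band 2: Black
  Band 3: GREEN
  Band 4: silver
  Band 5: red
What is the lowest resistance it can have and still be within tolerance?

1.029 Ω

Brown → 1 (first significant figure)
Black → 0 (second significant figure)
Green → 5 (third significant figure)
Silver → ×0.01 multiplier
Red → ±2% tolerance
105 × 0.01 = 1.05 Ω
Lowest = 1.05 × (1 − 2/100) = 1.029 Ω.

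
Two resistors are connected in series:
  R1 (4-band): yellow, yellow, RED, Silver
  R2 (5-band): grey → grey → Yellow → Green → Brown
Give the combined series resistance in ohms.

88404400 Ω

R1: yellow, yellow → 44; red ×10^2 → 4400 Ω.
R2: grey, grey, yellow → 884; green ×10^5 → 88400000 Ω.
Series: 4400 + 88400000 = 88404400 Ω.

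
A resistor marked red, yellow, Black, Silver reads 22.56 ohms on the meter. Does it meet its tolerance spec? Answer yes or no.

yes

Red → 2 (first significant figure)
Yellow → 4 (second significant figure)
Black → ×1 multiplier
Silver → ±10% tolerance
24 × 1 = 24 Ω
Allowed range: 21.6 Ω to 26.4 Ω.
22.56 ohms lies inside that range.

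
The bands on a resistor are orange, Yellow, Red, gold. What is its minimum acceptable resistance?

3230 Ω

Orange → 3 (first significant figure)
Yellow → 4 (second significant figure)
Red → ×10^2 multiplier
Gold → ±5% tolerance
34 × 100 = 3400 Ω
Minimum = 3400 × (1 − 5/100) = 3230 Ω.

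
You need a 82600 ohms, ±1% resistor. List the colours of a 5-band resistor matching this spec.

grey, red, blue, red, brown

82600 Ω = 826 × 10^2.
8 → grey
2 → red
6 → blue
Multiplier 10^2 → red.
±1% tolerance → brown.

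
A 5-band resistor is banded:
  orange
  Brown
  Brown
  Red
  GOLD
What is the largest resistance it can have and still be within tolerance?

32655 Ω

Orange → 3 (first significant figure)
Brown → 1 (second significant figure)
Brown → 1 (third significant figure)
Red → ×10^2 multiplier
Gold → ±5% tolerance
311 × 100 = 31100 Ω
Largest = 31100 × (1 + 5/100) = 32655 Ω.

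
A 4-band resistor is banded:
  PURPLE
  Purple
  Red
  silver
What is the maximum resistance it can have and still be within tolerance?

8470 Ω

Violet → 7 (first significant figure)
Violet → 7 (second significant figure)
Red → ×10^2 multiplier
Silver → ±10% tolerance
77 × 100 = 7700 Ω
Maximum = 7700 × (1 + 10/100) = 8470 Ω.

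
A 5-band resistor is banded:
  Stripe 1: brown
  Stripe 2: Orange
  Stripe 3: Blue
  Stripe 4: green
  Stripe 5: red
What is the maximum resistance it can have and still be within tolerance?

Brown → 1 (first significant figure)
Orange → 3 (second significant figure)
Blue → 6 (third significant figure)
Green → ×10^5 multiplier
Red → ±2% tolerance
136 × 100000 = 13600000 Ω
Maximum = 13600000 × (1 + 2/100) = 13872000 Ω.

13872000 Ω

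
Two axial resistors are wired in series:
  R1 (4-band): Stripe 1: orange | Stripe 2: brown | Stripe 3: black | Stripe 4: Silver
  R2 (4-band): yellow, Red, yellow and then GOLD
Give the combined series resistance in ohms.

420031 Ω

R1: orange, brown → 31; black ×1 → 31 Ω.
R2: yellow, red → 42; yellow ×10^4 → 420000 Ω.
Series: 31 + 420000 = 420031 Ω.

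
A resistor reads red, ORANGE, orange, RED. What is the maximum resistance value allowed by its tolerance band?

Red → 2 (first significant figure)
Orange → 3 (second significant figure)
Orange → ×10^3 multiplier
Red → ±2% tolerance
23 × 1000 = 23000 Ω
Maximum = 23000 × (1 + 2/100) = 23460 Ω.

23460 Ω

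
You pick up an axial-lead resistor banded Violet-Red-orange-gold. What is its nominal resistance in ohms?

72000 Ω

Violet → 7 (first significant figure)
Red → 2 (second significant figure)
Orange → ×10^3 multiplier
72 × 1000 = 72000 Ω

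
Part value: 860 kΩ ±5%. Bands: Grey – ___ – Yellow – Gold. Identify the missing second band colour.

860000 Ω = 86 × 10^4.
The second band gives digit 6 of the significand, and 6 is blue.

blue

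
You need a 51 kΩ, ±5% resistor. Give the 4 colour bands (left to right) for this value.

51000 Ω = 51 × 10^3.
5 → green
1 → brown
Multiplier 10^3 → orange.
±5% tolerance → gold.

green, brown, orange, gold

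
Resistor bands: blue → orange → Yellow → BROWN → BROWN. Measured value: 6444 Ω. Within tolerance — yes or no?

Blue → 6 (first significant figure)
Orange → 3 (second significant figure)
Yellow → 4 (third significant figure)
Brown → ×10 multiplier
Brown → ±1% tolerance
634 × 10 = 6340 Ω
Allowed range: 6276.6 Ω to 6403.4 Ω.
6444 Ω lies outside that range.

no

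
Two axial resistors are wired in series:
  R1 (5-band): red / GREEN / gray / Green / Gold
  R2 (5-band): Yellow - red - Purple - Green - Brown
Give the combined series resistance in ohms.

R1: red, green, grey → 258; green ×10^5 → 25800000 Ω.
R2: yellow, red, violet → 427; green ×10^5 → 42700000 Ω.
Series: 25800000 + 42700000 = 68500000 Ω.

68500000 Ω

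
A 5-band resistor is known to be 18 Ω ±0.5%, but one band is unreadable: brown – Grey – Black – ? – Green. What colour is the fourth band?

gold

18 Ω = 180 × 10^-1.
The fourth band is the multiplier, 10^-1, which is gold.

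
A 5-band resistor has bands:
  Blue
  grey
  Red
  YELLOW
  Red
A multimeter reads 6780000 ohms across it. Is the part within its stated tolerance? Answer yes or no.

Blue → 6 (first significant figure)
Grey → 8 (second significant figure)
Red → 2 (third significant figure)
Yellow → ×10^4 multiplier
Red → ±2% tolerance
682 × 10000 = 6820000 Ω
Allowed range: 6683600 Ω to 6956400 Ω.
6780000 ohms lies inside that range.

yes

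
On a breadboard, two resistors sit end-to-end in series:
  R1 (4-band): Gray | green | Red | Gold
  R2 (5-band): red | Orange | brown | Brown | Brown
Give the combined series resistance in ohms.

R1: grey, green → 85; red ×10^2 → 8500 Ω.
R2: red, orange, brown → 231; brown ×10 → 2310 Ω.
Series: 8500 + 2310 = 10810 Ω.

10810 Ω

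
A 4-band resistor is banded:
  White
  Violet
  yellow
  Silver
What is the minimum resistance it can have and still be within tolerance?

873000 Ω

White → 9 (first significant figure)
Violet → 7 (second significant figure)
Yellow → ×10^4 multiplier
Silver → ±10% tolerance
97 × 10000 = 970000 Ω
Minimum = 970000 × (1 − 10/100) = 873000 Ω.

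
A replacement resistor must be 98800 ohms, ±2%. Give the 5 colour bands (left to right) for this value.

white, grey, grey, red, red

98800 Ω = 988 × 10^2.
9 → white
8 → grey
8 → grey
Multiplier 10^2 → red.
±2% tolerance → red.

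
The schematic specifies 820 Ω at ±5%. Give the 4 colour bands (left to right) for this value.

grey, red, brown, gold

820 Ω = 82 × 10^1.
8 → grey
2 → red
Multiplier 10^1 → brown.
±5% tolerance → gold.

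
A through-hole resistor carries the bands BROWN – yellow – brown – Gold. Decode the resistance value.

140 Ω

Brown → 1 (first significant figure)
Yellow → 4 (second significant figure)
Brown → ×10 multiplier
14 × 10 = 140 Ω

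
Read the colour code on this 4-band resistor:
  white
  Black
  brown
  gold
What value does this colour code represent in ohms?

White → 9 (first significant figure)
Black → 0 (second significant figure)
Brown → ×10 multiplier
90 × 10 = 900 Ω

900 Ω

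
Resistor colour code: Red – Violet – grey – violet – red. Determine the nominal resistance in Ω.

Red → 2 (first significant figure)
Violet → 7 (second significant figure)
Grey → 8 (third significant figure)
Violet → ×10^7 multiplier
278 × 10000000 = 2780000000 Ω

2780000000 Ω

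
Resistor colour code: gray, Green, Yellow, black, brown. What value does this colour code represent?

Grey → 8 (first significant figure)
Green → 5 (second significant figure)
Yellow → 4 (third significant figure)
Black → ×1 multiplier
854 × 1 = 854 Ω

854 Ω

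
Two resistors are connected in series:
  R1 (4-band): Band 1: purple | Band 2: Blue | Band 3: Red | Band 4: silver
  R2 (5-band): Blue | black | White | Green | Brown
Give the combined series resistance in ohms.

60907600 Ω

R1: violet, blue → 76; red ×10^2 → 7600 Ω.
R2: blue, black, white → 609; green ×10^5 → 60900000 Ω.
Series: 7600 + 60900000 = 60907600 Ω.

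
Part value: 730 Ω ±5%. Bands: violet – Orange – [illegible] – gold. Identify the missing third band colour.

730 Ω = 73 × 10^1.
The third band is the multiplier, 10^1, which is brown.

brown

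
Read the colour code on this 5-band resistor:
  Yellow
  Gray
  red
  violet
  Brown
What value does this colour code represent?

4820000000 Ω

Yellow → 4 (first significant figure)
Grey → 8 (second significant figure)
Red → 2 (third significant figure)
Violet → ×10^7 multiplier
482 × 10000000 = 4820000000 Ω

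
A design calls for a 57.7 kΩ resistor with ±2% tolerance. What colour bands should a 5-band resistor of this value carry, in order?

57700 Ω = 577 × 10^2.
5 → green
7 → violet
7 → violet
Multiplier 10^2 → red.
±2% tolerance → red.

green, violet, violet, red, red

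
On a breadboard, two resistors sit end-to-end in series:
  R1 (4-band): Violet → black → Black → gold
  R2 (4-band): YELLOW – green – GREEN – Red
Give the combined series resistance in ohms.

R1: violet, black → 70; black ×1 → 70 Ω.
R2: yellow, green → 45; green ×10^5 → 4500000 Ω.
Series: 70 + 4500000 = 4500070 Ω.

4500070 Ω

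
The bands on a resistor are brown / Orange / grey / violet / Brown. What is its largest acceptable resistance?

Brown → 1 (first significant figure)
Orange → 3 (second significant figure)
Grey → 8 (third significant figure)
Violet → ×10^7 multiplier
Brown → ±1% tolerance
138 × 10000000 = 1380000000 Ω
Largest = 1380000000 × (1 + 1/100) = 1393800000 Ω.

1393800000 Ω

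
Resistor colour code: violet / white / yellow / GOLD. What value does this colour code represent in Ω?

790000 Ω

Violet → 7 (first significant figure)
White → 9 (second significant figure)
Yellow → ×10^4 multiplier
79 × 10000 = 790000 Ω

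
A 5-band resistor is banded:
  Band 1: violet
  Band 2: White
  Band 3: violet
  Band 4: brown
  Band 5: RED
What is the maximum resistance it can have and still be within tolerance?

Violet → 7 (first significant figure)
White → 9 (second significant figure)
Violet → 7 (third significant figure)
Brown → ×10 multiplier
Red → ±2% tolerance
797 × 10 = 7970 Ω
Maximum = 7970 × (1 + 2/100) = 8129.4 Ω.

8129.4 Ω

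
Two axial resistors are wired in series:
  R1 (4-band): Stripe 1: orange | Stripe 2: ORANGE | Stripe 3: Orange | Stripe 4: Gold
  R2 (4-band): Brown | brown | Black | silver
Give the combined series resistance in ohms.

33011 Ω

R1: orange, orange → 33; orange ×10^3 → 33000 Ω.
R2: brown, brown → 11; black ×1 → 11 Ω.
Series: 33000 + 11 = 33011 Ω.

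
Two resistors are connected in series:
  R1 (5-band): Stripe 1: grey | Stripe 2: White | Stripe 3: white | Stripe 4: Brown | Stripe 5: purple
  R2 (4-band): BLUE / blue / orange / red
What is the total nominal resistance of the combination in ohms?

R1: grey, white, white → 899; brown ×10 → 8990 Ω.
R2: blue, blue → 66; orange ×10^3 → 66000 Ω.
Series: 8990 + 66000 = 74990 Ω.

74990 Ω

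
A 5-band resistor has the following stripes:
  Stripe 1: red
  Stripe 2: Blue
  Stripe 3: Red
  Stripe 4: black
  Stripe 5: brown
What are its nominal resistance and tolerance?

Red → 2 (first significant figure)
Blue → 6 (second significant figure)
Red → 2 (third significant figure)
Black → ×1 multiplier
Brown → ±1% tolerance
262 × 1 = 262 Ω

262 Ω ±1%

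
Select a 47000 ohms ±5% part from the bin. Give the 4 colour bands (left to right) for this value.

47000 Ω = 47 × 10^3.
4 → yellow
7 → violet
Multiplier 10^3 → orange.
±5% tolerance → gold.

yellow, violet, orange, gold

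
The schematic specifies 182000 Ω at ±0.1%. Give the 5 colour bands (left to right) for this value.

182000 Ω = 182 × 10^3.
1 → brown
8 → grey
2 → red
Multiplier 10^3 → orange.
±0.1% tolerance → violet.

brown, grey, red, orange, violet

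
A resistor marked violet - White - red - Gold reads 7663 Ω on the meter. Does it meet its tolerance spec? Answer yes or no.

yes

Violet → 7 (first significant figure)
White → 9 (second significant figure)
Red → ×10^2 multiplier
Gold → ±5% tolerance
79 × 100 = 7900 Ω
Allowed range: 7505 Ω to 8295 Ω.
7663 Ω lies inside that range.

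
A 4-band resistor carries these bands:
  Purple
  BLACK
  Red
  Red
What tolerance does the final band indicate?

±2%

The last band, red, is the tolerance band.
Red corresponds to ±2%.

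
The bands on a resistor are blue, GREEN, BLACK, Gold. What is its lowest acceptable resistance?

Blue → 6 (first significant figure)
Green → 5 (second significant figure)
Black → ×1 multiplier
Gold → ±5% tolerance
65 × 1 = 65 Ω
Lowest = 65 × (1 − 5/100) = 61.75 Ω.

61.75 Ω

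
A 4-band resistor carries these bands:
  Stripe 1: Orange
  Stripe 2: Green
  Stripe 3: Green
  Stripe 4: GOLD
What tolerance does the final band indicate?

±5%

The last band, gold, is the tolerance band.
Gold corresponds to ±5%.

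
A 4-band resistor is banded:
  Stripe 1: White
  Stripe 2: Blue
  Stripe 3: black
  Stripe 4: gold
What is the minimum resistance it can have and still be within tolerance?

White → 9 (first significant figure)
Blue → 6 (second significant figure)
Black → ×1 multiplier
Gold → ±5% tolerance
96 × 1 = 96 Ω
Minimum = 96 × (1 − 5/100) = 91.2 Ω.

91.2 Ω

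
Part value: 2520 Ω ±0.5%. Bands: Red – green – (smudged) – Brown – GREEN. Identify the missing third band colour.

2520 Ω = 252 × 10^1.
The third band gives digit 2 of the significand, and 2 is red.

red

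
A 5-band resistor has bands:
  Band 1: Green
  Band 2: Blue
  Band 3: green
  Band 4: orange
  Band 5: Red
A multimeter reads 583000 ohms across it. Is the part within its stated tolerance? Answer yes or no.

no

Green → 5 (first significant figure)
Blue → 6 (second significant figure)
Green → 5 (third significant figure)
Orange → ×10^3 multiplier
Red → ±2% tolerance
565 × 1000 = 565000 Ω
Allowed range: 553700 Ω to 576300 Ω.
583000 ohms lies outside that range.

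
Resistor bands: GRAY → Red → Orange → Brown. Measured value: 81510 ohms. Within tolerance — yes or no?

Grey → 8 (first significant figure)
Red → 2 (second significant figure)
Orange → ×10^3 multiplier
Brown → ±1% tolerance
82 × 1000 = 82000 Ω
Allowed range: 81180 Ω to 82820 Ω.
81510 ohms lies inside that range.

yes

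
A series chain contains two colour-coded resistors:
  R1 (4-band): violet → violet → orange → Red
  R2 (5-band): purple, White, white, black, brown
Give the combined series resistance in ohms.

R1: violet, violet → 77; orange ×10^3 → 77000 Ω.
R2: violet, white, white → 799; black ×1 → 799 Ω.
Series: 77000 + 799 = 77799 Ω.

77799 Ω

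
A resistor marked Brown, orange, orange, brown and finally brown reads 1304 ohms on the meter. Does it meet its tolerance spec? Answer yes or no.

no

Brown → 1 (first significant figure)
Orange → 3 (second significant figure)
Orange → 3 (third significant figure)
Brown → ×10 multiplier
Brown → ±1% tolerance
133 × 10 = 1330 Ω
Allowed range: 1316.7 Ω to 1343.3 Ω.
1304 ohms lies outside that range.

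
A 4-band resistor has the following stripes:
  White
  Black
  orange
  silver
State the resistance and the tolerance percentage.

White → 9 (first significant figure)
Black → 0 (second significant figure)
Orange → ×10^3 multiplier
Silver → ±10% tolerance
90 × 1000 = 90000 Ω

90000 Ω ±10%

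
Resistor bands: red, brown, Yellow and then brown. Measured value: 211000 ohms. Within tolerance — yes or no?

yes

Red → 2 (first significant figure)
Brown → 1 (second significant figure)
Yellow → ×10^4 multiplier
Brown → ±1% tolerance
21 × 10000 = 210000 Ω
Allowed range: 207900 Ω to 212100 Ω.
211000 ohms lies inside that range.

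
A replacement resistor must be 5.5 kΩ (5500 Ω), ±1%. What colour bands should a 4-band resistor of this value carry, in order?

5500 Ω = 55 × 10^2.
5 → green
5 → green
Multiplier 10^2 → red.
±1% tolerance → brown.

green, green, red, brown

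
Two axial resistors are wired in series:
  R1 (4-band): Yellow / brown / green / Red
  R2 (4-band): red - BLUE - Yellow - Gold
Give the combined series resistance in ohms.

R1: yellow, brown → 41; green ×10^5 → 4100000 Ω.
R2: red, blue → 26; yellow ×10^4 → 260000 Ω.
Series: 4100000 + 260000 = 4360000 Ω.

4360000 Ω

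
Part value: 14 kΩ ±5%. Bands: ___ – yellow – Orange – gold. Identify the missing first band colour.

brown

14000 Ω = 14 × 10^3.
The first band gives digit 1 of the significand, and 1 is brown.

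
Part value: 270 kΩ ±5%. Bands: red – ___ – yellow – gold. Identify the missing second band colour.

270000 Ω = 27 × 10^4.
The second band gives digit 7 of the significand, and 7 is violet.

violet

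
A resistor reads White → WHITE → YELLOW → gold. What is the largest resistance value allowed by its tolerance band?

1039500 Ω

White → 9 (first significant figure)
White → 9 (second significant figure)
Yellow → ×10^4 multiplier
Gold → ±5% tolerance
99 × 10000 = 990000 Ω
Largest = 990000 × (1 + 5/100) = 1039500 Ω.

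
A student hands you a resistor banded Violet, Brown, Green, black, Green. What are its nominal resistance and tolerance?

Violet → 7 (first significant figure)
Brown → 1 (second significant figure)
Green → 5 (third significant figure)
Black → ×1 multiplier
Green → ±0.5% tolerance
715 × 1 = 715 Ω

715 Ω ±0.5%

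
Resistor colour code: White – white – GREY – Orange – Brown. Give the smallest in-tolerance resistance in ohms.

988020 Ω

White → 9 (first significant figure)
White → 9 (second significant figure)
Grey → 8 (third significant figure)
Orange → ×10^3 multiplier
Brown → ±1% tolerance
998 × 1000 = 998000 Ω
Smallest = 998000 × (1 − 1/100) = 988020 Ω.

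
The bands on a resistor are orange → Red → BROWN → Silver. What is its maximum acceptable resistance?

352 Ω

Orange → 3 (first significant figure)
Red → 2 (second significant figure)
Brown → ×10 multiplier
Silver → ±10% tolerance
32 × 10 = 320 Ω
Maximum = 320 × (1 + 10/100) = 352 Ω.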